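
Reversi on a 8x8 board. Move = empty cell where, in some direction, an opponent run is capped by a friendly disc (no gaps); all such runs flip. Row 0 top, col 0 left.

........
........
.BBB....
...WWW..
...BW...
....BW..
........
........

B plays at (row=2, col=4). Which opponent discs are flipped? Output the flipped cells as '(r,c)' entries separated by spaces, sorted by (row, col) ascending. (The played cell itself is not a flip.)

Dir NW: first cell '.' (not opp) -> no flip
Dir N: first cell '.' (not opp) -> no flip
Dir NE: first cell '.' (not opp) -> no flip
Dir W: first cell 'B' (not opp) -> no flip
Dir E: first cell '.' (not opp) -> no flip
Dir SW: opp run (3,3), next='.' -> no flip
Dir S: opp run (3,4) (4,4) capped by B -> flip
Dir SE: opp run (3,5), next='.' -> no flip

Answer: (3,4) (4,4)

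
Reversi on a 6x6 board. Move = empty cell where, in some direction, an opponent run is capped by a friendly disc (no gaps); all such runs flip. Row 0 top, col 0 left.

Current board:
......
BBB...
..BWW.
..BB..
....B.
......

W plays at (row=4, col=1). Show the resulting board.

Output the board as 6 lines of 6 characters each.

Answer: ......
BBB...
..BWW.
..WB..
.W..B.
......

Derivation:
Place W at (4,1); scan 8 dirs for brackets.
Dir NW: first cell '.' (not opp) -> no flip
Dir N: first cell '.' (not opp) -> no flip
Dir NE: opp run (3,2) capped by W -> flip
Dir W: first cell '.' (not opp) -> no flip
Dir E: first cell '.' (not opp) -> no flip
Dir SW: first cell '.' (not opp) -> no flip
Dir S: first cell '.' (not opp) -> no flip
Dir SE: first cell '.' (not opp) -> no flip
All flips: (3,2)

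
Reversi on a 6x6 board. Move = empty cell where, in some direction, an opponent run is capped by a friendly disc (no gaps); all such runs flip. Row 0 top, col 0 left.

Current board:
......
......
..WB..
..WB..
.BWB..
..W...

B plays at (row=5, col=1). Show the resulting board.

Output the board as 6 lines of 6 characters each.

Answer: ......
......
..WB..
..WB..
.BBB..
.BW...

Derivation:
Place B at (5,1); scan 8 dirs for brackets.
Dir NW: first cell '.' (not opp) -> no flip
Dir N: first cell 'B' (not opp) -> no flip
Dir NE: opp run (4,2) capped by B -> flip
Dir W: first cell '.' (not opp) -> no flip
Dir E: opp run (5,2), next='.' -> no flip
Dir SW: edge -> no flip
Dir S: edge -> no flip
Dir SE: edge -> no flip
All flips: (4,2)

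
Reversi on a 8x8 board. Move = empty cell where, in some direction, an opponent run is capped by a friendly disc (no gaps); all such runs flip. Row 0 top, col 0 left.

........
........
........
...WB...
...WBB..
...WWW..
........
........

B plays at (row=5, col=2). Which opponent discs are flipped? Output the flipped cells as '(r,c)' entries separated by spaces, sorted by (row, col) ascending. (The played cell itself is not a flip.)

Dir NW: first cell '.' (not opp) -> no flip
Dir N: first cell '.' (not opp) -> no flip
Dir NE: opp run (4,3) capped by B -> flip
Dir W: first cell '.' (not opp) -> no flip
Dir E: opp run (5,3) (5,4) (5,5), next='.' -> no flip
Dir SW: first cell '.' (not opp) -> no flip
Dir S: first cell '.' (not opp) -> no flip
Dir SE: first cell '.' (not opp) -> no flip

Answer: (4,3)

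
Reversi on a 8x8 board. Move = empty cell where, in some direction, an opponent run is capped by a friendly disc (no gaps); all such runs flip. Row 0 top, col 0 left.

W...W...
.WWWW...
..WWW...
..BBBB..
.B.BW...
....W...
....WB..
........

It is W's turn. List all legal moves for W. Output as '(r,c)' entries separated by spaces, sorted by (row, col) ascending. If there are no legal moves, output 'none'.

Answer: (2,1) (2,6) (4,2) (4,5) (4,6) (5,0) (5,3) (6,6) (7,6)

Derivation:
(2,1): flips 2 -> legal
(2,5): no bracket -> illegal
(2,6): flips 1 -> legal
(3,0): no bracket -> illegal
(3,1): no bracket -> illegal
(3,6): no bracket -> illegal
(4,0): no bracket -> illegal
(4,2): flips 3 -> legal
(4,5): flips 1 -> legal
(4,6): flips 1 -> legal
(5,0): flips 2 -> legal
(5,1): no bracket -> illegal
(5,2): no bracket -> illegal
(5,3): flips 2 -> legal
(5,5): no bracket -> illegal
(5,6): no bracket -> illegal
(6,6): flips 1 -> legal
(7,4): no bracket -> illegal
(7,5): no bracket -> illegal
(7,6): flips 1 -> legal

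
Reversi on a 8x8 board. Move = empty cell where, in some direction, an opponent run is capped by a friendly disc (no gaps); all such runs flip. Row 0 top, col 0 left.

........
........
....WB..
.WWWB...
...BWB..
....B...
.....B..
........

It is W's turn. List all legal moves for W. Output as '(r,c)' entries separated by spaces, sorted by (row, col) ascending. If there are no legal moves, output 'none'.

(1,4): no bracket -> illegal
(1,5): no bracket -> illegal
(1,6): no bracket -> illegal
(2,3): no bracket -> illegal
(2,6): flips 1 -> legal
(3,5): flips 1 -> legal
(3,6): no bracket -> illegal
(4,2): flips 1 -> legal
(4,6): flips 1 -> legal
(5,2): no bracket -> illegal
(5,3): flips 1 -> legal
(5,5): no bracket -> illegal
(5,6): no bracket -> illegal
(6,3): no bracket -> illegal
(6,4): flips 1 -> legal
(6,6): no bracket -> illegal
(7,4): no bracket -> illegal
(7,5): no bracket -> illegal
(7,6): flips 3 -> legal

Answer: (2,6) (3,5) (4,2) (4,6) (5,3) (6,4) (7,6)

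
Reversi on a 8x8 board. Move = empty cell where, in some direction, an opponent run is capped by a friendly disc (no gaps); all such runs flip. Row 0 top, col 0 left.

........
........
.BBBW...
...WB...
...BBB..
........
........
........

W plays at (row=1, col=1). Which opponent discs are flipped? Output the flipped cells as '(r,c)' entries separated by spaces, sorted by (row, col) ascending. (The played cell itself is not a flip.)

Answer: (2,2)

Derivation:
Dir NW: first cell '.' (not opp) -> no flip
Dir N: first cell '.' (not opp) -> no flip
Dir NE: first cell '.' (not opp) -> no flip
Dir W: first cell '.' (not opp) -> no flip
Dir E: first cell '.' (not opp) -> no flip
Dir SW: first cell '.' (not opp) -> no flip
Dir S: opp run (2,1), next='.' -> no flip
Dir SE: opp run (2,2) capped by W -> flip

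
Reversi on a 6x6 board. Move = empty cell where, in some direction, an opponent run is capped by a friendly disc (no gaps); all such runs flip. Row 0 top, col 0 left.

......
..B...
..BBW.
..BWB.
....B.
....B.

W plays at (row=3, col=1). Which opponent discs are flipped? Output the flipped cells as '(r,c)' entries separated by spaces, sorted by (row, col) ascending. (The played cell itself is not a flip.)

Answer: (3,2)

Derivation:
Dir NW: first cell '.' (not opp) -> no flip
Dir N: first cell '.' (not opp) -> no flip
Dir NE: opp run (2,2), next='.' -> no flip
Dir W: first cell '.' (not opp) -> no flip
Dir E: opp run (3,2) capped by W -> flip
Dir SW: first cell '.' (not opp) -> no flip
Dir S: first cell '.' (not opp) -> no flip
Dir SE: first cell '.' (not opp) -> no flip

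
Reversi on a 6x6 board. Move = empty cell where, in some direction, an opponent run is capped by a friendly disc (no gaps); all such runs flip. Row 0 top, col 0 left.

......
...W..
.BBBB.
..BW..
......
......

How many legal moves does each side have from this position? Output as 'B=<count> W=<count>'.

Answer: B=7 W=4

Derivation:
-- B to move --
(0,2): flips 1 -> legal
(0,3): flips 1 -> legal
(0,4): flips 1 -> legal
(1,2): no bracket -> illegal
(1,4): no bracket -> illegal
(3,4): flips 1 -> legal
(4,2): flips 1 -> legal
(4,3): flips 1 -> legal
(4,4): flips 1 -> legal
B mobility = 7
-- W to move --
(1,0): no bracket -> illegal
(1,1): flips 1 -> legal
(1,2): no bracket -> illegal
(1,4): no bracket -> illegal
(1,5): flips 1 -> legal
(2,0): no bracket -> illegal
(2,5): no bracket -> illegal
(3,0): no bracket -> illegal
(3,1): flips 2 -> legal
(3,4): no bracket -> illegal
(3,5): flips 1 -> legal
(4,1): no bracket -> illegal
(4,2): no bracket -> illegal
(4,3): no bracket -> illegal
W mobility = 4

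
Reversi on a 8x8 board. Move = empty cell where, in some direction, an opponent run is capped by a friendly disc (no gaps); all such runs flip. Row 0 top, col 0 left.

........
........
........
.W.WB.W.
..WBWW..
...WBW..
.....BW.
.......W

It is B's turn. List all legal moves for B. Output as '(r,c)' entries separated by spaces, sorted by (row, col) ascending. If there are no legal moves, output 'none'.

Answer: (2,3) (2,7) (3,2) (3,5) (4,1) (4,6) (5,2) (5,6) (6,3) (6,7)

Derivation:
(2,0): no bracket -> illegal
(2,1): no bracket -> illegal
(2,2): no bracket -> illegal
(2,3): flips 1 -> legal
(2,4): no bracket -> illegal
(2,5): no bracket -> illegal
(2,6): no bracket -> illegal
(2,7): flips 2 -> legal
(3,0): no bracket -> illegal
(3,2): flips 1 -> legal
(3,5): flips 2 -> legal
(3,7): no bracket -> illegal
(4,0): no bracket -> illegal
(4,1): flips 1 -> legal
(4,6): flips 2 -> legal
(4,7): no bracket -> illegal
(5,1): no bracket -> illegal
(5,2): flips 1 -> legal
(5,6): flips 2 -> legal
(5,7): no bracket -> illegal
(6,2): no bracket -> illegal
(6,3): flips 1 -> legal
(6,4): no bracket -> illegal
(6,7): flips 1 -> legal
(7,5): no bracket -> illegal
(7,6): no bracket -> illegal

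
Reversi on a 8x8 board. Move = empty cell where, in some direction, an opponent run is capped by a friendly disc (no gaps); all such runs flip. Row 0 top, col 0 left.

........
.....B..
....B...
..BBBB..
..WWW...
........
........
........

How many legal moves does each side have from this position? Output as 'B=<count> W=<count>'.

Answer: B=5 W=7

Derivation:
-- B to move --
(3,1): no bracket -> illegal
(4,1): no bracket -> illegal
(4,5): no bracket -> illegal
(5,1): flips 1 -> legal
(5,2): flips 2 -> legal
(5,3): flips 2 -> legal
(5,4): flips 2 -> legal
(5,5): flips 1 -> legal
B mobility = 5
-- W to move --
(0,4): no bracket -> illegal
(0,5): no bracket -> illegal
(0,6): flips 3 -> legal
(1,3): no bracket -> illegal
(1,4): flips 2 -> legal
(1,6): no bracket -> illegal
(2,1): flips 1 -> legal
(2,2): flips 2 -> legal
(2,3): flips 1 -> legal
(2,5): flips 1 -> legal
(2,6): flips 1 -> legal
(3,1): no bracket -> illegal
(3,6): no bracket -> illegal
(4,1): no bracket -> illegal
(4,5): no bracket -> illegal
(4,6): no bracket -> illegal
W mobility = 7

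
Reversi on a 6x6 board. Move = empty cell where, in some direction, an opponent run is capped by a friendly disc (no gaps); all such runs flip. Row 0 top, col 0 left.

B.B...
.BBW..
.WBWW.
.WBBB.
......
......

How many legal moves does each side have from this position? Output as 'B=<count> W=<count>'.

Answer: B=11 W=9

Derivation:
-- B to move --
(0,3): flips 2 -> legal
(0,4): flips 1 -> legal
(1,0): flips 1 -> legal
(1,4): flips 3 -> legal
(1,5): flips 1 -> legal
(2,0): flips 1 -> legal
(2,5): flips 2 -> legal
(3,0): flips 2 -> legal
(3,5): flips 2 -> legal
(4,0): flips 1 -> legal
(4,1): flips 2 -> legal
(4,2): no bracket -> illegal
B mobility = 11
-- W to move --
(0,1): flips 2 -> legal
(0,3): flips 1 -> legal
(1,0): flips 2 -> legal
(2,0): no bracket -> illegal
(2,5): no bracket -> illegal
(3,5): flips 3 -> legal
(4,1): flips 1 -> legal
(4,2): flips 1 -> legal
(4,3): flips 2 -> legal
(4,4): flips 1 -> legal
(4,5): flips 1 -> legal
W mobility = 9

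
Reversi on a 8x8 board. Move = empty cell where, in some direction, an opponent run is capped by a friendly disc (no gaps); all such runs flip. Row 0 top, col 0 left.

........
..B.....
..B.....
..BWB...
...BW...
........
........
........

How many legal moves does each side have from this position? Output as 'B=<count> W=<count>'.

Answer: B=4 W=6

Derivation:
-- B to move --
(2,3): flips 1 -> legal
(2,4): no bracket -> illegal
(3,5): no bracket -> illegal
(4,2): no bracket -> illegal
(4,5): flips 1 -> legal
(5,3): no bracket -> illegal
(5,4): flips 1 -> legal
(5,5): flips 2 -> legal
B mobility = 4
-- W to move --
(0,1): no bracket -> illegal
(0,2): no bracket -> illegal
(0,3): no bracket -> illegal
(1,1): flips 1 -> legal
(1,3): no bracket -> illegal
(2,1): no bracket -> illegal
(2,3): no bracket -> illegal
(2,4): flips 1 -> legal
(2,5): no bracket -> illegal
(3,1): flips 1 -> legal
(3,5): flips 1 -> legal
(4,1): no bracket -> illegal
(4,2): flips 1 -> legal
(4,5): no bracket -> illegal
(5,2): no bracket -> illegal
(5,3): flips 1 -> legal
(5,4): no bracket -> illegal
W mobility = 6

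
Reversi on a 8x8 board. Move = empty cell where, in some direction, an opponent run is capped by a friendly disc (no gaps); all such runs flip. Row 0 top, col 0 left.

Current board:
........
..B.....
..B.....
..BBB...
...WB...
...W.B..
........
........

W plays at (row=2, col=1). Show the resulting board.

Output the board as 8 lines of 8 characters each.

Answer: ........
..B.....
.WB.....
..WBB...
...WB...
...W.B..
........
........

Derivation:
Place W at (2,1); scan 8 dirs for brackets.
Dir NW: first cell '.' (not opp) -> no flip
Dir N: first cell '.' (not opp) -> no flip
Dir NE: opp run (1,2), next='.' -> no flip
Dir W: first cell '.' (not opp) -> no flip
Dir E: opp run (2,2), next='.' -> no flip
Dir SW: first cell '.' (not opp) -> no flip
Dir S: first cell '.' (not opp) -> no flip
Dir SE: opp run (3,2) capped by W -> flip
All flips: (3,2)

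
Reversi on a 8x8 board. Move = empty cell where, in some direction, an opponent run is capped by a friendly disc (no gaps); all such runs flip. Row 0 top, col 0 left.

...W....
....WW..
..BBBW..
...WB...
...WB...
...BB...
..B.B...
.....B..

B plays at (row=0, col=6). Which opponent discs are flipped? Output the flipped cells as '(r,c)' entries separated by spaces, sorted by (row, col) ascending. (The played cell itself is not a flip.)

Dir NW: edge -> no flip
Dir N: edge -> no flip
Dir NE: edge -> no flip
Dir W: first cell '.' (not opp) -> no flip
Dir E: first cell '.' (not opp) -> no flip
Dir SW: opp run (1,5) capped by B -> flip
Dir S: first cell '.' (not opp) -> no flip
Dir SE: first cell '.' (not opp) -> no flip

Answer: (1,5)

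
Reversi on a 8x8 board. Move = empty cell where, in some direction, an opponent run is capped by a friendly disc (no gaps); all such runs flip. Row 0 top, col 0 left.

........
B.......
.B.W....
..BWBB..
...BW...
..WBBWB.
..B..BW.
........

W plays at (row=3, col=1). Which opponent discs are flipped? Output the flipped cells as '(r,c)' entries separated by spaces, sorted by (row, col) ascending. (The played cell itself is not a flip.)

Dir NW: first cell '.' (not opp) -> no flip
Dir N: opp run (2,1), next='.' -> no flip
Dir NE: first cell '.' (not opp) -> no flip
Dir W: first cell '.' (not opp) -> no flip
Dir E: opp run (3,2) capped by W -> flip
Dir SW: first cell '.' (not opp) -> no flip
Dir S: first cell '.' (not opp) -> no flip
Dir SE: first cell '.' (not opp) -> no flip

Answer: (3,2)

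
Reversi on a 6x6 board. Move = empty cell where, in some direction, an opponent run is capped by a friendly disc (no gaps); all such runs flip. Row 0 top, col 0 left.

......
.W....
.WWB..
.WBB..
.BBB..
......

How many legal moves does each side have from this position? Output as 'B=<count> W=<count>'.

Answer: B=6 W=7

Derivation:
-- B to move --
(0,0): flips 2 -> legal
(0,1): flips 3 -> legal
(0,2): no bracket -> illegal
(1,0): flips 1 -> legal
(1,2): flips 1 -> legal
(1,3): no bracket -> illegal
(2,0): flips 3 -> legal
(3,0): flips 1 -> legal
(4,0): no bracket -> illegal
B mobility = 6
-- W to move --
(1,2): no bracket -> illegal
(1,3): no bracket -> illegal
(1,4): no bracket -> illegal
(2,4): flips 1 -> legal
(3,0): no bracket -> illegal
(3,4): flips 2 -> legal
(4,0): no bracket -> illegal
(4,4): flips 1 -> legal
(5,0): no bracket -> illegal
(5,1): flips 1 -> legal
(5,2): flips 2 -> legal
(5,3): flips 1 -> legal
(5,4): flips 2 -> legal
W mobility = 7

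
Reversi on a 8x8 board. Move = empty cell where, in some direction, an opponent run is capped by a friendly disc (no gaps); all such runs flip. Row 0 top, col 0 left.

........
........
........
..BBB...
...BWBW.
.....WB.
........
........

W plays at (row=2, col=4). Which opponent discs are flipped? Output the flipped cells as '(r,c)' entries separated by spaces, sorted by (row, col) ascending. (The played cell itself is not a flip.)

Answer: (3,4)

Derivation:
Dir NW: first cell '.' (not opp) -> no flip
Dir N: first cell '.' (not opp) -> no flip
Dir NE: first cell '.' (not opp) -> no flip
Dir W: first cell '.' (not opp) -> no flip
Dir E: first cell '.' (not opp) -> no flip
Dir SW: opp run (3,3), next='.' -> no flip
Dir S: opp run (3,4) capped by W -> flip
Dir SE: first cell '.' (not opp) -> no flip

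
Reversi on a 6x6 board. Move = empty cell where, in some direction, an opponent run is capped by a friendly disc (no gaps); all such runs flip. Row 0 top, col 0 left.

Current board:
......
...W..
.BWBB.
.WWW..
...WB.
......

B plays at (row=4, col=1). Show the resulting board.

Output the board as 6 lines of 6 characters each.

Answer: ......
...W..
.BWBB.
.BBW..
.B.WB.
......

Derivation:
Place B at (4,1); scan 8 dirs for brackets.
Dir NW: first cell '.' (not opp) -> no flip
Dir N: opp run (3,1) capped by B -> flip
Dir NE: opp run (3,2) capped by B -> flip
Dir W: first cell '.' (not opp) -> no flip
Dir E: first cell '.' (not opp) -> no flip
Dir SW: first cell '.' (not opp) -> no flip
Dir S: first cell '.' (not opp) -> no flip
Dir SE: first cell '.' (not opp) -> no flip
All flips: (3,1) (3,2)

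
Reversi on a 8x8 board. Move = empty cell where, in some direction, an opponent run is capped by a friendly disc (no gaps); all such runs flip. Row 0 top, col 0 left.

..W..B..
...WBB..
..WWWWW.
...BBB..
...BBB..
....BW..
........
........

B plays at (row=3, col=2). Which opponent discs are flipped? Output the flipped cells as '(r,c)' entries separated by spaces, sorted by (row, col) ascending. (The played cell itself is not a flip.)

Dir NW: first cell '.' (not opp) -> no flip
Dir N: opp run (2,2), next='.' -> no flip
Dir NE: opp run (2,3) capped by B -> flip
Dir W: first cell '.' (not opp) -> no flip
Dir E: first cell 'B' (not opp) -> no flip
Dir SW: first cell '.' (not opp) -> no flip
Dir S: first cell '.' (not opp) -> no flip
Dir SE: first cell 'B' (not opp) -> no flip

Answer: (2,3)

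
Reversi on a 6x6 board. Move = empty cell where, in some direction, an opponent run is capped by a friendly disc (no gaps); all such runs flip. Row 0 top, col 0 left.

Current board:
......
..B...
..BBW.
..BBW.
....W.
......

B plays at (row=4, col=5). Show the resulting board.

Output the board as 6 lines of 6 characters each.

Place B at (4,5); scan 8 dirs for brackets.
Dir NW: opp run (3,4) capped by B -> flip
Dir N: first cell '.' (not opp) -> no flip
Dir NE: edge -> no flip
Dir W: opp run (4,4), next='.' -> no flip
Dir E: edge -> no flip
Dir SW: first cell '.' (not opp) -> no flip
Dir S: first cell '.' (not opp) -> no flip
Dir SE: edge -> no flip
All flips: (3,4)

Answer: ......
..B...
..BBW.
..BBB.
....WB
......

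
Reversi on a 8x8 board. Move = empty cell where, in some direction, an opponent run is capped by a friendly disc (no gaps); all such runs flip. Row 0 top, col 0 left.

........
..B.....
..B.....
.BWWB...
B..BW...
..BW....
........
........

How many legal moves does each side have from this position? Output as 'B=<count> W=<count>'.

-- B to move --
(2,1): flips 1 -> legal
(2,3): flips 1 -> legal
(2,4): no bracket -> illegal
(3,5): no bracket -> illegal
(4,1): no bracket -> illegal
(4,2): flips 1 -> legal
(4,5): flips 1 -> legal
(5,4): flips 2 -> legal
(5,5): flips 2 -> legal
(6,2): no bracket -> illegal
(6,3): flips 1 -> legal
(6,4): no bracket -> illegal
B mobility = 7
-- W to move --
(0,1): no bracket -> illegal
(0,2): flips 2 -> legal
(0,3): no bracket -> illegal
(1,1): flips 1 -> legal
(1,3): no bracket -> illegal
(2,0): no bracket -> illegal
(2,1): no bracket -> illegal
(2,3): no bracket -> illegal
(2,4): flips 1 -> legal
(2,5): no bracket -> illegal
(3,0): flips 1 -> legal
(3,5): flips 1 -> legal
(4,1): no bracket -> illegal
(4,2): flips 1 -> legal
(4,5): no bracket -> illegal
(5,0): no bracket -> illegal
(5,1): flips 1 -> legal
(5,4): flips 1 -> legal
(6,1): no bracket -> illegal
(6,2): no bracket -> illegal
(6,3): no bracket -> illegal
W mobility = 8

Answer: B=7 W=8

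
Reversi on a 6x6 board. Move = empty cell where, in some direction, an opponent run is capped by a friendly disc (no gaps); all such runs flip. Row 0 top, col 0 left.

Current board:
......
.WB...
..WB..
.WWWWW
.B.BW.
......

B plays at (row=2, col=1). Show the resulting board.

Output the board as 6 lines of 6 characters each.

Place B at (2,1); scan 8 dirs for brackets.
Dir NW: first cell '.' (not opp) -> no flip
Dir N: opp run (1,1), next='.' -> no flip
Dir NE: first cell 'B' (not opp) -> no flip
Dir W: first cell '.' (not opp) -> no flip
Dir E: opp run (2,2) capped by B -> flip
Dir SW: first cell '.' (not opp) -> no flip
Dir S: opp run (3,1) capped by B -> flip
Dir SE: opp run (3,2) capped by B -> flip
All flips: (2,2) (3,1) (3,2)

Answer: ......
.WB...
.BBB..
.BBWWW
.B.BW.
......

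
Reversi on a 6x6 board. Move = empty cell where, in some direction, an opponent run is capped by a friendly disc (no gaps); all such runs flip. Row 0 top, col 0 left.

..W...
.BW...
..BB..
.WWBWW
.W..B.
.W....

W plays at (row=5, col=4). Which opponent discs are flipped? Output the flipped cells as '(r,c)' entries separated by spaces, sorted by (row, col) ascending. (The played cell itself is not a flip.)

Dir NW: first cell '.' (not opp) -> no flip
Dir N: opp run (4,4) capped by W -> flip
Dir NE: first cell '.' (not opp) -> no flip
Dir W: first cell '.' (not opp) -> no flip
Dir E: first cell '.' (not opp) -> no flip
Dir SW: edge -> no flip
Dir S: edge -> no flip
Dir SE: edge -> no flip

Answer: (4,4)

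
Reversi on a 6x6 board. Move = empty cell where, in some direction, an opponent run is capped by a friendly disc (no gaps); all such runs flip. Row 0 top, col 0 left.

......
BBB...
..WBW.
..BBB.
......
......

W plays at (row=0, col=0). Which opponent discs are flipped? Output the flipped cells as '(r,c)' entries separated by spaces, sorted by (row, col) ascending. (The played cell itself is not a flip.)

Dir NW: edge -> no flip
Dir N: edge -> no flip
Dir NE: edge -> no flip
Dir W: edge -> no flip
Dir E: first cell '.' (not opp) -> no flip
Dir SW: edge -> no flip
Dir S: opp run (1,0), next='.' -> no flip
Dir SE: opp run (1,1) capped by W -> flip

Answer: (1,1)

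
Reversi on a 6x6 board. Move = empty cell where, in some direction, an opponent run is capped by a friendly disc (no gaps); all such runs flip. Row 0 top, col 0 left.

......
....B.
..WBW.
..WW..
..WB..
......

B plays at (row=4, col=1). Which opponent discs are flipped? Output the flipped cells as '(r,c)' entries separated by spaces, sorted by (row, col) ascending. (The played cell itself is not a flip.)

Answer: (3,2) (4,2)

Derivation:
Dir NW: first cell '.' (not opp) -> no flip
Dir N: first cell '.' (not opp) -> no flip
Dir NE: opp run (3,2) capped by B -> flip
Dir W: first cell '.' (not opp) -> no flip
Dir E: opp run (4,2) capped by B -> flip
Dir SW: first cell '.' (not opp) -> no flip
Dir S: first cell '.' (not opp) -> no flip
Dir SE: first cell '.' (not opp) -> no flip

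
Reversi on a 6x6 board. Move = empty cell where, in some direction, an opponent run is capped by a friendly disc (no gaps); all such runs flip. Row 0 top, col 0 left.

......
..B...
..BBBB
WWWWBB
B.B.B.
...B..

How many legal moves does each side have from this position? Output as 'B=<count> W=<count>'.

-- B to move --
(2,0): flips 2 -> legal
(2,1): no bracket -> illegal
(4,1): flips 1 -> legal
(4,3): flips 1 -> legal
B mobility = 3
-- W to move --
(0,1): no bracket -> illegal
(0,2): flips 2 -> legal
(0,3): no bracket -> illegal
(1,1): flips 1 -> legal
(1,3): flips 2 -> legal
(1,4): flips 1 -> legal
(1,5): flips 1 -> legal
(2,1): no bracket -> illegal
(4,1): no bracket -> illegal
(4,3): no bracket -> illegal
(4,5): no bracket -> illegal
(5,0): flips 1 -> legal
(5,1): flips 1 -> legal
(5,2): flips 1 -> legal
(5,4): no bracket -> illegal
(5,5): flips 1 -> legal
W mobility = 9

Answer: B=3 W=9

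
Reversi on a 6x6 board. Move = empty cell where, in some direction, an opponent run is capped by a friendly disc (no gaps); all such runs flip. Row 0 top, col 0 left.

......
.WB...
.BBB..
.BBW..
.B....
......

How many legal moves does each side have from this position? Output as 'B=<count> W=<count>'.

-- B to move --
(0,0): flips 1 -> legal
(0,1): flips 1 -> legal
(0,2): no bracket -> illegal
(1,0): flips 1 -> legal
(2,0): no bracket -> illegal
(2,4): no bracket -> illegal
(3,4): flips 1 -> legal
(4,2): no bracket -> illegal
(4,3): flips 1 -> legal
(4,4): flips 1 -> legal
B mobility = 6
-- W to move --
(0,1): no bracket -> illegal
(0,2): no bracket -> illegal
(0,3): no bracket -> illegal
(1,0): no bracket -> illegal
(1,3): flips 2 -> legal
(1,4): no bracket -> illegal
(2,0): no bracket -> illegal
(2,4): no bracket -> illegal
(3,0): flips 2 -> legal
(3,4): no bracket -> illegal
(4,0): no bracket -> illegal
(4,2): no bracket -> illegal
(4,3): no bracket -> illegal
(5,0): no bracket -> illegal
(5,1): flips 3 -> legal
(5,2): no bracket -> illegal
W mobility = 3

Answer: B=6 W=3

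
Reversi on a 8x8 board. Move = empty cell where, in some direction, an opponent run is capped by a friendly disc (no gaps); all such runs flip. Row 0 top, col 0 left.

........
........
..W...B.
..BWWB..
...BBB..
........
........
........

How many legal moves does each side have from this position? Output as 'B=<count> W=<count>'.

Answer: B=5 W=8

Derivation:
-- B to move --
(1,1): flips 2 -> legal
(1,2): flips 1 -> legal
(1,3): no bracket -> illegal
(2,1): no bracket -> illegal
(2,3): flips 2 -> legal
(2,4): flips 1 -> legal
(2,5): flips 1 -> legal
(3,1): no bracket -> illegal
(4,2): no bracket -> illegal
B mobility = 5
-- W to move --
(1,5): no bracket -> illegal
(1,6): no bracket -> illegal
(1,7): no bracket -> illegal
(2,1): no bracket -> illegal
(2,3): no bracket -> illegal
(2,4): no bracket -> illegal
(2,5): no bracket -> illegal
(2,7): no bracket -> illegal
(3,1): flips 1 -> legal
(3,6): flips 1 -> legal
(3,7): no bracket -> illegal
(4,1): no bracket -> illegal
(4,2): flips 1 -> legal
(4,6): no bracket -> illegal
(5,2): flips 1 -> legal
(5,3): flips 1 -> legal
(5,4): flips 1 -> legal
(5,5): flips 1 -> legal
(5,6): flips 1 -> legal
W mobility = 8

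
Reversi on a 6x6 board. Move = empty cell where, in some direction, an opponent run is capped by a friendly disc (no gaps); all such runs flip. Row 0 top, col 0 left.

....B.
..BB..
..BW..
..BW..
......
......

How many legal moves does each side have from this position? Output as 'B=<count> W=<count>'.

Answer: B=5 W=6

Derivation:
-- B to move --
(1,4): flips 1 -> legal
(2,4): flips 1 -> legal
(3,4): flips 2 -> legal
(4,2): no bracket -> illegal
(4,3): flips 2 -> legal
(4,4): flips 1 -> legal
B mobility = 5
-- W to move --
(0,1): flips 1 -> legal
(0,2): no bracket -> illegal
(0,3): flips 1 -> legal
(0,5): no bracket -> illegal
(1,1): flips 1 -> legal
(1,4): no bracket -> illegal
(1,5): no bracket -> illegal
(2,1): flips 1 -> legal
(2,4): no bracket -> illegal
(3,1): flips 1 -> legal
(4,1): flips 1 -> legal
(4,2): no bracket -> illegal
(4,3): no bracket -> illegal
W mobility = 6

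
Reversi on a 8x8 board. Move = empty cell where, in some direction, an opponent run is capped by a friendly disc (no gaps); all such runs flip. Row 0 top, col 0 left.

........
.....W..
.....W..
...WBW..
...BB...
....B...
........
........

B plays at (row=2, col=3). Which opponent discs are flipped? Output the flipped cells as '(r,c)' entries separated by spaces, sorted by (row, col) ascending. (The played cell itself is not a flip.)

Answer: (3,3)

Derivation:
Dir NW: first cell '.' (not opp) -> no flip
Dir N: first cell '.' (not opp) -> no flip
Dir NE: first cell '.' (not opp) -> no flip
Dir W: first cell '.' (not opp) -> no flip
Dir E: first cell '.' (not opp) -> no flip
Dir SW: first cell '.' (not opp) -> no flip
Dir S: opp run (3,3) capped by B -> flip
Dir SE: first cell 'B' (not opp) -> no flip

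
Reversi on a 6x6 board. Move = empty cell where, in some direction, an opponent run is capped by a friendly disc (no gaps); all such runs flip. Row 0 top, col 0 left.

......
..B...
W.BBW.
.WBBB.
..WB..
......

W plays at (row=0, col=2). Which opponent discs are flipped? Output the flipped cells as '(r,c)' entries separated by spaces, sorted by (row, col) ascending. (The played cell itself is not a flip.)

Answer: (1,2) (2,2) (3,2)

Derivation:
Dir NW: edge -> no flip
Dir N: edge -> no flip
Dir NE: edge -> no flip
Dir W: first cell '.' (not opp) -> no flip
Dir E: first cell '.' (not opp) -> no flip
Dir SW: first cell '.' (not opp) -> no flip
Dir S: opp run (1,2) (2,2) (3,2) capped by W -> flip
Dir SE: first cell '.' (not opp) -> no flip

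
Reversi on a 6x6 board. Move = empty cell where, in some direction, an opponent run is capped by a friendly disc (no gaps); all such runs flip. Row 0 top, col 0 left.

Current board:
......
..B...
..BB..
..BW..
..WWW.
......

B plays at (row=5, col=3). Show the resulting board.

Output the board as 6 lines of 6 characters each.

Answer: ......
..B...
..BB..
..BB..
..WBW.
...B..

Derivation:
Place B at (5,3); scan 8 dirs for brackets.
Dir NW: opp run (4,2), next='.' -> no flip
Dir N: opp run (4,3) (3,3) capped by B -> flip
Dir NE: opp run (4,4), next='.' -> no flip
Dir W: first cell '.' (not opp) -> no flip
Dir E: first cell '.' (not opp) -> no flip
Dir SW: edge -> no flip
Dir S: edge -> no flip
Dir SE: edge -> no flip
All flips: (3,3) (4,3)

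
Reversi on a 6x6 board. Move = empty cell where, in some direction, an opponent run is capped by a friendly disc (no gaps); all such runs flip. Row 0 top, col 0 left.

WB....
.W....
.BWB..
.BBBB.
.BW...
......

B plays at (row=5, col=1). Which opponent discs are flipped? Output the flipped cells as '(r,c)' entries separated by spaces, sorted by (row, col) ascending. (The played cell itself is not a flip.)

Dir NW: first cell '.' (not opp) -> no flip
Dir N: first cell 'B' (not opp) -> no flip
Dir NE: opp run (4,2) capped by B -> flip
Dir W: first cell '.' (not opp) -> no flip
Dir E: first cell '.' (not opp) -> no flip
Dir SW: edge -> no flip
Dir S: edge -> no flip
Dir SE: edge -> no flip

Answer: (4,2)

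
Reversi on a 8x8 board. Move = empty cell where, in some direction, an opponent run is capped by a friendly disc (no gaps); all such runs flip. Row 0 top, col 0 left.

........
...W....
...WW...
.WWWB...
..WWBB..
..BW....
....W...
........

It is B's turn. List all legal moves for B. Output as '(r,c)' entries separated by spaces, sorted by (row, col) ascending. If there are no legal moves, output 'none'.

Answer: (1,2) (1,4) (2,2) (3,0) (4,1) (5,4) (6,2)

Derivation:
(0,2): no bracket -> illegal
(0,3): no bracket -> illegal
(0,4): no bracket -> illegal
(1,2): flips 1 -> legal
(1,4): flips 1 -> legal
(1,5): no bracket -> illegal
(2,0): no bracket -> illegal
(2,1): no bracket -> illegal
(2,2): flips 3 -> legal
(2,5): no bracket -> illegal
(3,0): flips 3 -> legal
(3,5): no bracket -> illegal
(4,0): no bracket -> illegal
(4,1): flips 2 -> legal
(5,1): no bracket -> illegal
(5,4): flips 1 -> legal
(5,5): no bracket -> illegal
(6,2): flips 1 -> legal
(6,3): no bracket -> illegal
(6,5): no bracket -> illegal
(7,3): no bracket -> illegal
(7,4): no bracket -> illegal
(7,5): no bracket -> illegal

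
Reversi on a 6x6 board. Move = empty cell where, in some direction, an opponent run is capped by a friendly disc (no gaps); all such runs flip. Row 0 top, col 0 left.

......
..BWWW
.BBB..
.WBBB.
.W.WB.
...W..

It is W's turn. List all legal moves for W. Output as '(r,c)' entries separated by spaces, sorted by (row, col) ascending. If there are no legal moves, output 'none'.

(0,1): no bracket -> illegal
(0,2): no bracket -> illegal
(0,3): no bracket -> illegal
(1,0): flips 2 -> legal
(1,1): flips 2 -> legal
(2,0): no bracket -> illegal
(2,4): no bracket -> illegal
(2,5): flips 1 -> legal
(3,0): no bracket -> illegal
(3,5): flips 4 -> legal
(4,2): no bracket -> illegal
(4,5): flips 1 -> legal
(5,4): no bracket -> illegal
(5,5): no bracket -> illegal

Answer: (1,0) (1,1) (2,5) (3,5) (4,5)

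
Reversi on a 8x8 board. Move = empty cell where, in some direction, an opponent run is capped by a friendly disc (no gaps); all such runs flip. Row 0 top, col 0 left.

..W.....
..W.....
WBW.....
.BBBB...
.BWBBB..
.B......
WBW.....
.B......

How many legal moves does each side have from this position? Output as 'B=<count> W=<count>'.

-- B to move --
(0,1): no bracket -> illegal
(0,3): flips 1 -> legal
(1,0): no bracket -> illegal
(1,1): flips 1 -> legal
(1,3): flips 1 -> legal
(2,3): flips 1 -> legal
(3,0): no bracket -> illegal
(5,0): no bracket -> illegal
(5,2): flips 1 -> legal
(5,3): flips 2 -> legal
(6,3): flips 1 -> legal
(7,0): no bracket -> illegal
(7,2): no bracket -> illegal
(7,3): flips 1 -> legal
B mobility = 8
-- W to move --
(1,0): no bracket -> illegal
(1,1): no bracket -> illegal
(2,3): no bracket -> illegal
(2,4): flips 1 -> legal
(2,5): no bracket -> illegal
(3,0): flips 1 -> legal
(3,5): no bracket -> illegal
(3,6): no bracket -> illegal
(4,0): flips 3 -> legal
(4,6): flips 3 -> legal
(5,0): no bracket -> illegal
(5,2): no bracket -> illegal
(5,3): no bracket -> illegal
(5,4): no bracket -> illegal
(5,5): flips 2 -> legal
(5,6): no bracket -> illegal
(7,0): no bracket -> illegal
(7,2): no bracket -> illegal
W mobility = 5

Answer: B=8 W=5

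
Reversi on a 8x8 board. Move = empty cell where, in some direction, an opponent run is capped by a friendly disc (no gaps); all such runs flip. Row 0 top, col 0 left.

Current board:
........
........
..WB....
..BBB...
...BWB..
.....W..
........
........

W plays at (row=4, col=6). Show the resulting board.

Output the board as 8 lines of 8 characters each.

Answer: ........
........
..WB....
..BBB...
...BWWW.
.....W..
........
........

Derivation:
Place W at (4,6); scan 8 dirs for brackets.
Dir NW: first cell '.' (not opp) -> no flip
Dir N: first cell '.' (not opp) -> no flip
Dir NE: first cell '.' (not opp) -> no flip
Dir W: opp run (4,5) capped by W -> flip
Dir E: first cell '.' (not opp) -> no flip
Dir SW: first cell 'W' (not opp) -> no flip
Dir S: first cell '.' (not opp) -> no flip
Dir SE: first cell '.' (not opp) -> no flip
All flips: (4,5)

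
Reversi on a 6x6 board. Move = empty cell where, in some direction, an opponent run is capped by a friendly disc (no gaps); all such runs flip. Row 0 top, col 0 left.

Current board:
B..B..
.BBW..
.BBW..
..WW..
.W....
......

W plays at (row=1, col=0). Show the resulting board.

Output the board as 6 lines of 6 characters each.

Place W at (1,0); scan 8 dirs for brackets.
Dir NW: edge -> no flip
Dir N: opp run (0,0), next=edge -> no flip
Dir NE: first cell '.' (not opp) -> no flip
Dir W: edge -> no flip
Dir E: opp run (1,1) (1,2) capped by W -> flip
Dir SW: edge -> no flip
Dir S: first cell '.' (not opp) -> no flip
Dir SE: opp run (2,1) capped by W -> flip
All flips: (1,1) (1,2) (2,1)

Answer: B..B..
WWWW..
.WBW..
..WW..
.W....
......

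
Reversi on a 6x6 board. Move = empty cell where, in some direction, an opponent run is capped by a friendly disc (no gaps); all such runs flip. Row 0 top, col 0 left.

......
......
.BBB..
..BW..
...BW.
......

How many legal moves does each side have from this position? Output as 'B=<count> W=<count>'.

Answer: B=3 W=5

Derivation:
-- B to move --
(2,4): no bracket -> illegal
(3,4): flips 1 -> legal
(3,5): no bracket -> illegal
(4,2): no bracket -> illegal
(4,5): flips 1 -> legal
(5,3): no bracket -> illegal
(5,4): no bracket -> illegal
(5,5): flips 2 -> legal
B mobility = 3
-- W to move --
(1,0): no bracket -> illegal
(1,1): flips 1 -> legal
(1,2): no bracket -> illegal
(1,3): flips 1 -> legal
(1,4): no bracket -> illegal
(2,0): no bracket -> illegal
(2,4): no bracket -> illegal
(3,0): no bracket -> illegal
(3,1): flips 1 -> legal
(3,4): no bracket -> illegal
(4,1): no bracket -> illegal
(4,2): flips 1 -> legal
(5,2): no bracket -> illegal
(5,3): flips 1 -> legal
(5,4): no bracket -> illegal
W mobility = 5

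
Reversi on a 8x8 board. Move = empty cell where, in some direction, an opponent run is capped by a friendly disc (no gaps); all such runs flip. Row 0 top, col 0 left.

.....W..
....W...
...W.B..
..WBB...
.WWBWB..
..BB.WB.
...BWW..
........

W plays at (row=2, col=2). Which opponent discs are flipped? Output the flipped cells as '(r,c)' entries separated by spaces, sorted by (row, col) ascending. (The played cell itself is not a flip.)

Dir NW: first cell '.' (not opp) -> no flip
Dir N: first cell '.' (not opp) -> no flip
Dir NE: first cell '.' (not opp) -> no flip
Dir W: first cell '.' (not opp) -> no flip
Dir E: first cell 'W' (not opp) -> no flip
Dir SW: first cell '.' (not opp) -> no flip
Dir S: first cell 'W' (not opp) -> no flip
Dir SE: opp run (3,3) capped by W -> flip

Answer: (3,3)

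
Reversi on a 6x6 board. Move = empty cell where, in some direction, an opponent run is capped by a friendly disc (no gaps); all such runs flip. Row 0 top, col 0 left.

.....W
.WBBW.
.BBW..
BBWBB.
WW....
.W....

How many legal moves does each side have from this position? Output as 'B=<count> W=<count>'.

Answer: B=9 W=10

Derivation:
-- B to move --
(0,0): flips 1 -> legal
(0,1): flips 1 -> legal
(0,2): no bracket -> illegal
(0,3): no bracket -> illegal
(0,4): no bracket -> illegal
(1,0): flips 1 -> legal
(1,5): flips 1 -> legal
(2,0): no bracket -> illegal
(2,4): flips 1 -> legal
(2,5): no bracket -> illegal
(4,2): flips 1 -> legal
(4,3): flips 1 -> legal
(5,0): flips 1 -> legal
(5,2): flips 1 -> legal
B mobility = 9
-- W to move --
(0,1): flips 1 -> legal
(0,2): flips 2 -> legal
(0,3): flips 1 -> legal
(0,4): flips 3 -> legal
(1,0): flips 1 -> legal
(2,0): flips 3 -> legal
(2,4): no bracket -> illegal
(2,5): no bracket -> illegal
(3,5): flips 2 -> legal
(4,2): no bracket -> illegal
(4,3): flips 1 -> legal
(4,4): flips 2 -> legal
(4,5): flips 1 -> legal
W mobility = 10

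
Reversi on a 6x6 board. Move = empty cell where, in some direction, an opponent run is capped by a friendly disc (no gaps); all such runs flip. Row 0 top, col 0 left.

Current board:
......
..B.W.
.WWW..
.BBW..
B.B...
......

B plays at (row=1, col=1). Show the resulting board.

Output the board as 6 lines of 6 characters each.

Place B at (1,1); scan 8 dirs for brackets.
Dir NW: first cell '.' (not opp) -> no flip
Dir N: first cell '.' (not opp) -> no flip
Dir NE: first cell '.' (not opp) -> no flip
Dir W: first cell '.' (not opp) -> no flip
Dir E: first cell 'B' (not opp) -> no flip
Dir SW: first cell '.' (not opp) -> no flip
Dir S: opp run (2,1) capped by B -> flip
Dir SE: opp run (2,2) (3,3), next='.' -> no flip
All flips: (2,1)

Answer: ......
.BB.W.
.BWW..
.BBW..
B.B...
......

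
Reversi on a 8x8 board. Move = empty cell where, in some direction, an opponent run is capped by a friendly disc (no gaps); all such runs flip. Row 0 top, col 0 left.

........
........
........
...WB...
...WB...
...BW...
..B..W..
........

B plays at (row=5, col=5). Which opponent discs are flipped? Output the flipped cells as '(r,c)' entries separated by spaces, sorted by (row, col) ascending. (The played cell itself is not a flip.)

Dir NW: first cell 'B' (not opp) -> no flip
Dir N: first cell '.' (not opp) -> no flip
Dir NE: first cell '.' (not opp) -> no flip
Dir W: opp run (5,4) capped by B -> flip
Dir E: first cell '.' (not opp) -> no flip
Dir SW: first cell '.' (not opp) -> no flip
Dir S: opp run (6,5), next='.' -> no flip
Dir SE: first cell '.' (not opp) -> no flip

Answer: (5,4)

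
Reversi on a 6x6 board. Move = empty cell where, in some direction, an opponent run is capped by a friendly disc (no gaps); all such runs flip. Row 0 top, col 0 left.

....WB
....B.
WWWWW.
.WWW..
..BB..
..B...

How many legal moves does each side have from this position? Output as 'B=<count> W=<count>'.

Answer: B=7 W=3

Derivation:
-- B to move --
(0,3): flips 1 -> legal
(1,0): flips 2 -> legal
(1,1): no bracket -> illegal
(1,2): flips 2 -> legal
(1,3): flips 2 -> legal
(1,5): flips 2 -> legal
(2,5): no bracket -> illegal
(3,0): no bracket -> illegal
(3,4): flips 1 -> legal
(3,5): no bracket -> illegal
(4,0): no bracket -> illegal
(4,1): flips 2 -> legal
(4,4): no bracket -> illegal
B mobility = 7
-- W to move --
(0,3): no bracket -> illegal
(1,3): no bracket -> illegal
(1,5): no bracket -> illegal
(2,5): no bracket -> illegal
(3,4): no bracket -> illegal
(4,1): no bracket -> illegal
(4,4): no bracket -> illegal
(5,1): flips 1 -> legal
(5,3): flips 2 -> legal
(5,4): flips 1 -> legal
W mobility = 3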